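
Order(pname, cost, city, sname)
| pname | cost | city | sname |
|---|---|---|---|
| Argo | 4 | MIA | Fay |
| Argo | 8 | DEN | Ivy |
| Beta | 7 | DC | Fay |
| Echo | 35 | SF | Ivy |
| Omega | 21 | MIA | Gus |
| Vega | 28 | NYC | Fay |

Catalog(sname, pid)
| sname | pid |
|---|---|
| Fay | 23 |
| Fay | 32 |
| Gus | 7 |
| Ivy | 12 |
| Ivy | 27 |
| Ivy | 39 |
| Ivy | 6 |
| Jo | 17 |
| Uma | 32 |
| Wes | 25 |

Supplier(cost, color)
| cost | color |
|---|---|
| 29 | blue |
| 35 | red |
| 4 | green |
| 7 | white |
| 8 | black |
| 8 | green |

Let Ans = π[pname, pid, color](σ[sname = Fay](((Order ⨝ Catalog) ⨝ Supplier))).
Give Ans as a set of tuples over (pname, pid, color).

{(Argo, 23, green), (Argo, 32, green), (Beta, 23, white), (Beta, 32, white)}

Natural join on sname: {(Argo, 4, MIA, Fay, 23), (Argo, 4, MIA, Fay, 32), (Argo, 8, DEN, Ivy, 12), (Argo, 8, DEN, Ivy, 27), (Argo, 8, DEN, Ivy, 39), (Argo, 8, DEN, Ivy, 6), (Beta, 7, DC, Fay, 23), (Beta, 7, DC, Fay, 32), (Echo, 35, SF, Ivy, 12), (Echo, 35, SF, Ivy, 27), (Echo, 35, SF, Ivy, 39), (Echo, 35, SF, Ivy, 6), (Omega, 21, MIA, Gus, 7), (Vega, 28, NYC, Fay, 23), (Vega, 28, NYC, Fay, 32)}
Natural join on cost: {(Argo, 4, MIA, Fay, 23, green), (Argo, 4, MIA, Fay, 32, green), (Argo, 8, DEN, Ivy, 12, black), (Argo, 8, DEN, Ivy, 12, green), (Argo, 8, DEN, Ivy, 27, black), (Argo, 8, DEN, Ivy, 27, green), (Argo, 8, DEN, Ivy, 39, black), (Argo, 8, DEN, Ivy, 39, green), (Argo, 8, DEN, Ivy, 6, black), (Argo, 8, DEN, Ivy, 6, green), (Beta, 7, DC, Fay, 23, white), (Beta, 7, DC, Fay, 32, white), (Echo, 35, SF, Ivy, 12, red), (Echo, 35, SF, Ivy, 27, red), (Echo, 35, SF, Ivy, 39, red), (Echo, 35, SF, Ivy, 6, red)}
σ[sname = Fay]: keep tuples satisfying sname = Fay → {(Argo, 4, MIA, Fay, 23, green), (Argo, 4, MIA, Fay, 32, green), (Beta, 7, DC, Fay, 23, white), (Beta, 7, DC, Fay, 32, white)}
π_{pname, pid, color} gives {(Argo, 23, green), (Argo, 32, green), (Beta, 23, white), (Beta, 32, white)}.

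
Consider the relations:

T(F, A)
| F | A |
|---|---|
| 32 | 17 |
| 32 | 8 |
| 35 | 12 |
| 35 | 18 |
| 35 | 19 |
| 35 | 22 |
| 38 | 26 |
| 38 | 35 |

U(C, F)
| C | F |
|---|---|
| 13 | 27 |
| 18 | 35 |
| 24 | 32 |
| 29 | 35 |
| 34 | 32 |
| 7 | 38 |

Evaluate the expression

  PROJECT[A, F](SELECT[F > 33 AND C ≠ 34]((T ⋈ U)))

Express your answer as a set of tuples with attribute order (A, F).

{(12, 35), (18, 35), (19, 35), (22, 35), (26, 38), (35, 38)}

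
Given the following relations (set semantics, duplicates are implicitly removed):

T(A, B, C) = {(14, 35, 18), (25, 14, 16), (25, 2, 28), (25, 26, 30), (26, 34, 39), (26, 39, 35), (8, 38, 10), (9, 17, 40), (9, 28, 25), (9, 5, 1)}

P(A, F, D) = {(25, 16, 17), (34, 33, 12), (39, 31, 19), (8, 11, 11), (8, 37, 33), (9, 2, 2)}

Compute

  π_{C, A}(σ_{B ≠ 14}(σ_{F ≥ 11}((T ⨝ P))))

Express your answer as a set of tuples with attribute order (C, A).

Joining T and P on A yields {(25, 14, 16, 16, 17), (25, 2, 28, 16, 17), (25, 26, 30, 16, 17), (8, 38, 10, 11, 11), (8, 38, 10, 37, 33), (9, 17, 40, 2, 2), (9, 28, 25, 2, 2), (9, 5, 1, 2, 2)}.
Filtering on F ≥ 11 leaves {(25, 14, 16, 16, 17), (25, 2, 28, 16, 17), (25, 26, 30, 16, 17), (8, 38, 10, 11, 11), (8, 38, 10, 37, 33)}.
Filtering on B ≠ 14 leaves {(25, 2, 28, 16, 17), (25, 26, 30, 16, 17), (8, 38, 10, 11, 11), (8, 38, 10, 37, 33)}.
π_{C, A} gives {(10, 8), (28, 25), (30, 25)} (1 duplicate(s) eliminated).

{(10, 8), (28, 25), (30, 25)}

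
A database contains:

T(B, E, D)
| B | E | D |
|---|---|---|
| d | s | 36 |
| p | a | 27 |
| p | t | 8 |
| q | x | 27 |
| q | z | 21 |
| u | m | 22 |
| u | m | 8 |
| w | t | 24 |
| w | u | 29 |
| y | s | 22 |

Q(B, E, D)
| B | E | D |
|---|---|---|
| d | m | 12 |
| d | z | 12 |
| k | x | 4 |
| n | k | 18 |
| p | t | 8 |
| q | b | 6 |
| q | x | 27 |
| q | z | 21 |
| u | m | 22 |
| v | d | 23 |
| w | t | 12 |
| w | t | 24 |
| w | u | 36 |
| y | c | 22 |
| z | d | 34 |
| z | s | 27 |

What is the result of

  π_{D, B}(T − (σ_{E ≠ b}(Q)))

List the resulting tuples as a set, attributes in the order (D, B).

{(22, y), (27, p), (29, w), (36, d), (8, u)}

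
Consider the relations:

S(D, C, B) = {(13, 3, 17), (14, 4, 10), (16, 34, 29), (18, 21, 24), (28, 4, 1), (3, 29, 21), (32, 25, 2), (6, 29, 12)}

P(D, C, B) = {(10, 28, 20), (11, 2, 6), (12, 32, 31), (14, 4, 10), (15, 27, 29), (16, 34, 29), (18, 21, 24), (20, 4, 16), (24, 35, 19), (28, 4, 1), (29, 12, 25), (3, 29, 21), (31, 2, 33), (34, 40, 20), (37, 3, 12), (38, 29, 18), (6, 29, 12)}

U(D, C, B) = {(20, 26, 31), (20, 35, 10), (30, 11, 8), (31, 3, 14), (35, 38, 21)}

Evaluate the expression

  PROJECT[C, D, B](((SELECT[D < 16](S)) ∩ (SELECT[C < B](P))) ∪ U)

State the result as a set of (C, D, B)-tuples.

{(11, 30, 8), (26, 20, 31), (3, 31, 14), (35, 20, 10), (38, 35, 21), (4, 14, 10)}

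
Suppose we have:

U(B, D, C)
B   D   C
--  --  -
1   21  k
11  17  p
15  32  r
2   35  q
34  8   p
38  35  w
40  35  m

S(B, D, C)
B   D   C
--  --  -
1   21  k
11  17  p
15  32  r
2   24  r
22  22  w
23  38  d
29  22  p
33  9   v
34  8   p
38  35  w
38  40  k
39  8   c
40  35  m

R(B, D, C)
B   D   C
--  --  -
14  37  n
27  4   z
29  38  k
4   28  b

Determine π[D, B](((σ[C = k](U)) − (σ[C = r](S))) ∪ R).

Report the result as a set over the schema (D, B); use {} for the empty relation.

{(21, 1), (28, 4), (37, 14), (38, 29), (4, 27)}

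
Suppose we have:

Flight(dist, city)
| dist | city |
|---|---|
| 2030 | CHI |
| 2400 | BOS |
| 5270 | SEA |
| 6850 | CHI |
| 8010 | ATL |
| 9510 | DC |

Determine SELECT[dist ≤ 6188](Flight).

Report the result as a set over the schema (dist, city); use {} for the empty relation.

{(2030, CHI), (2400, BOS), (5270, SEA)}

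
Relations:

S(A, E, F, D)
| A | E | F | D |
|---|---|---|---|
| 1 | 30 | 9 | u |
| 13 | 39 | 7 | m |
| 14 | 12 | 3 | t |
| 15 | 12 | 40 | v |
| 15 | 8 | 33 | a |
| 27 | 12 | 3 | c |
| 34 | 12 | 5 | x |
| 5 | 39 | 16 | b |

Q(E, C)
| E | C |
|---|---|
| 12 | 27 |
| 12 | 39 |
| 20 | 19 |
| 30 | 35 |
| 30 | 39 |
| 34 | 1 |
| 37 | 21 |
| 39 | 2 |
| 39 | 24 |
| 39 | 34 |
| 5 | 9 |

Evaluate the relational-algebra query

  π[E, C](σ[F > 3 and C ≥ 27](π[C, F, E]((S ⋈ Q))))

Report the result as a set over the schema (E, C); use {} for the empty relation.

{(12, 27), (12, 39), (30, 35), (30, 39), (39, 34)}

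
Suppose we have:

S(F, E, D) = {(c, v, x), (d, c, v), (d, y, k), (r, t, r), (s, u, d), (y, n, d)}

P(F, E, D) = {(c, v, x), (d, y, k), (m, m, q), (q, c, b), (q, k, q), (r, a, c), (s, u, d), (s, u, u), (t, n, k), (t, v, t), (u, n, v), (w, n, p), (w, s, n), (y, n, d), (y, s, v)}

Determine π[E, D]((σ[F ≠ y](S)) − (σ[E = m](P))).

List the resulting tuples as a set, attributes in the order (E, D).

{(c, v), (t, r), (u, d), (v, x), (y, k)}

Apply σ_{F ≠ y}; surviving tuples: {(c, v, x), (d, c, v), (d, y, k), (r, t, r), (s, u, d)}
Apply σ_{E = m}; surviving tuples: {(m, m, q)}
Difference: {(c, v, x), (d, c, v), (d, y, k), (r, t, r), (s, u, d)} with {(m, m, q)} → {(c, v, x), (d, c, v), (d, y, k), (r, t, r), (s, u, d)}
π[E, D]: project onto (E, D) → {(c, v), (t, r), (u, d), (v, x), (y, k)}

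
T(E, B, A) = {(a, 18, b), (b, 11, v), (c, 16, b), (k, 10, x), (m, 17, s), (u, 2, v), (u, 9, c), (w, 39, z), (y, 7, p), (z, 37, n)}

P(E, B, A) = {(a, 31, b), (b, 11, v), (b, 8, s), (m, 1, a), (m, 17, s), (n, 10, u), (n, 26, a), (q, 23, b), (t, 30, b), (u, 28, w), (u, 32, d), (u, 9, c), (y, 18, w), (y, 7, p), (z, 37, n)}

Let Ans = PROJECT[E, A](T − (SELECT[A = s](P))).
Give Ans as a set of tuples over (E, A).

{(a, b), (b, v), (c, b), (k, x), (u, c), (u, v), (w, z), (y, p), (z, n)}

Apply σ_{A = s}; surviving tuples: {(b, 8, s), (m, 17, s)}
Taking the difference: {(a, 18, b), (b, 11, v), (c, 16, b), (k, 10, x), (u, 2, v), (u, 9, c), (w, 39, z), (y, 7, p), (z, 37, n)}
Keep only column(s) E, A: {(a, b), (b, v), (c, b), (k, x), (u, c), (u, v), (w, z), (y, p), (z, n)}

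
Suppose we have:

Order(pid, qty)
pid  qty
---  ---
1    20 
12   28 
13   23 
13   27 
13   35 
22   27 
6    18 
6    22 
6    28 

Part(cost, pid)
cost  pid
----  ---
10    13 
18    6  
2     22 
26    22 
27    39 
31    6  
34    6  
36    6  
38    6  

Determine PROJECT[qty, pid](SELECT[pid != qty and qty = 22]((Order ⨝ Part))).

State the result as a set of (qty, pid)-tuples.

{(22, 6)}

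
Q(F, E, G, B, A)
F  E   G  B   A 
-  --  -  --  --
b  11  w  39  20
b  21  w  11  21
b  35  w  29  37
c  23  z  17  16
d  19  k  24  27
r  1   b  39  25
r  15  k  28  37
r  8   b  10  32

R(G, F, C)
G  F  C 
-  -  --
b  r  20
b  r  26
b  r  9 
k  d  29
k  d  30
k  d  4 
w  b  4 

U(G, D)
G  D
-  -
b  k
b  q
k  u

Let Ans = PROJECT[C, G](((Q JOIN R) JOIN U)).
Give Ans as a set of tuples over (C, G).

{(20, b), (26, b), (29, k), (30, k), (4, k), (9, b)}

Natural join on F, G: {(b, 11, w, 39, 20, 4), (b, 21, w, 11, 21, 4), (b, 35, w, 29, 37, 4), (d, 19, k, 24, 27, 29), (d, 19, k, 24, 27, 30), (d, 19, k, 24, 27, 4), (r, 1, b, 39, 25, 20), (r, 1, b, 39, 25, 26), (r, 1, b, 39, 25, 9), (r, 8, b, 10, 32, 20), (r, 8, b, 10, 32, 26), (r, 8, b, 10, 32, 9)}
Natural join on G: {(d, 19, k, 24, 27, 29, u), (d, 19, k, 24, 27, 30, u), (d, 19, k, 24, 27, 4, u), (r, 1, b, 39, 25, 20, k), (r, 1, b, 39, 25, 20, q), (r, 1, b, 39, 25, 26, k), (r, 1, b, 39, 25, 26, q), (r, 1, b, 39, 25, 9, k), (r, 1, b, 39, 25, 9, q), (r, 8, b, 10, 32, 20, k), (r, 8, b, 10, 32, 20, q), (r, 8, b, 10, 32, 26, k), (r, 8, b, 10, 32, 26, q), (r, 8, b, 10, 32, 9, k), (r, 8, b, 10, 32, 9, q)}
Keep only column(s) C, G (9 duplicate(s) eliminated): {(20, b), (26, b), (29, k), (30, k), (4, k), (9, b)}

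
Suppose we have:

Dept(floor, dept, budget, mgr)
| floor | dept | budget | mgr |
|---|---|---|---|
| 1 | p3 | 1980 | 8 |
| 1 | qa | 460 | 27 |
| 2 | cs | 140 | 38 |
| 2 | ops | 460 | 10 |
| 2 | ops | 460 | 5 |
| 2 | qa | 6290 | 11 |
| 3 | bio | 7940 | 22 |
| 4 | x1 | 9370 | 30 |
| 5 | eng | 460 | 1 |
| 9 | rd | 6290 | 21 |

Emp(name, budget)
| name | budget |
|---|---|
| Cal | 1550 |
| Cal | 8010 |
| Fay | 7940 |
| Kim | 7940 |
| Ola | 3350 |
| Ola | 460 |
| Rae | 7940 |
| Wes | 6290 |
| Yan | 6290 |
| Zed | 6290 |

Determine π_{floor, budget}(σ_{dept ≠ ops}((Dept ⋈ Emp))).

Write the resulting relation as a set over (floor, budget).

Natural join on budget: {(1, qa, 460, 27, Ola), (2, ops, 460, 10, Ola), (2, ops, 460, 5, Ola), (2, qa, 6290, 11, Wes), (2, qa, 6290, 11, Yan), (2, qa, 6290, 11, Zed), (3, bio, 7940, 22, Fay), (3, bio, 7940, 22, Kim), (3, bio, 7940, 22, Rae), (5, eng, 460, 1, Ola), (9, rd, 6290, 21, Wes), (9, rd, 6290, 21, Yan), (9, rd, 6290, 21, Zed)}
σ[dept ≠ ops]: keep tuples satisfying dept ≠ ops → {(1, qa, 460, 27, Ola), (2, qa, 6290, 11, Wes), (2, qa, 6290, 11, Yan), (2, qa, 6290, 11, Zed), (3, bio, 7940, 22, Fay), (3, bio, 7940, 22, Kim), (3, bio, 7940, 22, Rae), (5, eng, 460, 1, Ola), (9, rd, 6290, 21, Wes), (9, rd, 6290, 21, Yan), (9, rd, 6290, 21, Zed)}
π[floor, budget]: project onto (floor, budget) (6 duplicate(s) eliminated) → {(1, 460), (2, 6290), (3, 7940), (5, 460), (9, 6290)}

{(1, 460), (2, 6290), (3, 7940), (5, 460), (9, 6290)}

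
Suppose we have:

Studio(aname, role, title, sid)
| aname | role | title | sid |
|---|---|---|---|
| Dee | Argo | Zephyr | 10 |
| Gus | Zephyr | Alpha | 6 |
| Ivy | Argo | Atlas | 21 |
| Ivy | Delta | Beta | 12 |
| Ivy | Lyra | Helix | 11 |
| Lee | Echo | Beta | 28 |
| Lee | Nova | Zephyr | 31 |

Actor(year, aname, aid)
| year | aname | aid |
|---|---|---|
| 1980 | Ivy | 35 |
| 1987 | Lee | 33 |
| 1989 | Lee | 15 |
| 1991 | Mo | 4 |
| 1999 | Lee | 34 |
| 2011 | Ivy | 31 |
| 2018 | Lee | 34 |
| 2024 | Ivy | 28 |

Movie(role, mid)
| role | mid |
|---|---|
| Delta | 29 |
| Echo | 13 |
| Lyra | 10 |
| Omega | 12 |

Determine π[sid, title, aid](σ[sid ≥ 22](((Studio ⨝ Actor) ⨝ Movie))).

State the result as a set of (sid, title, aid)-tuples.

{(28, Beta, 15), (28, Beta, 33), (28, Beta, 34)}

Studio ⋈ Actor (natural join on aname): {(Ivy, Argo, Atlas, 21, 1980, 35), (Ivy, Argo, Atlas, 21, 2011, 31), (Ivy, Argo, Atlas, 21, 2024, 28), (Ivy, Delta, Beta, 12, 1980, 35), (Ivy, Delta, Beta, 12, 2011, 31), (Ivy, Delta, Beta, 12, 2024, 28), (Ivy, Lyra, Helix, 11, 1980, 35), (Ivy, Lyra, Helix, 11, 2011, 31), (Ivy, Lyra, Helix, 11, 2024, 28), (Lee, Echo, Beta, 28, 1987, 33), (Lee, Echo, Beta, 28, 1989, 15), (Lee, Echo, Beta, 28, 1999, 34), (Lee, Echo, Beta, 28, 2018, 34), (Lee, Nova, Zephyr, 31, 1987, 33), (Lee, Nova, Zephyr, 31, 1989, 15), (Lee, Nova, Zephyr, 31, 1999, 34), (Lee, Nova, Zephyr, 31, 2018, 34)}
(Studio ⨝ Actor) ⋈ Movie (natural join on role): {(Ivy, Delta, Beta, 12, 1980, 35, 29), (Ivy, Delta, Beta, 12, 2011, 31, 29), (Ivy, Delta, Beta, 12, 2024, 28, 29), (Ivy, Lyra, Helix, 11, 1980, 35, 10), (Ivy, Lyra, Helix, 11, 2011, 31, 10), (Ivy, Lyra, Helix, 11, 2024, 28, 10), (Lee, Echo, Beta, 28, 1987, 33, 13), (Lee, Echo, Beta, 28, 1989, 15, 13), (Lee, Echo, Beta, 28, 1999, 34, 13), (Lee, Echo, Beta, 28, 2018, 34, 13)}
σ[sid ≥ 22]: keep tuples satisfying sid ≥ 22 → {(Lee, Echo, Beta, 28, 1987, 33, 13), (Lee, Echo, Beta, 28, 1989, 15, 13), (Lee, Echo, Beta, 28, 1999, 34, 13), (Lee, Echo, Beta, 28, 2018, 34, 13)}
π[sid, title, aid]: project onto (sid, title, aid) (1 duplicate(s) eliminated) → {(28, Beta, 15), (28, Beta, 33), (28, Beta, 34)}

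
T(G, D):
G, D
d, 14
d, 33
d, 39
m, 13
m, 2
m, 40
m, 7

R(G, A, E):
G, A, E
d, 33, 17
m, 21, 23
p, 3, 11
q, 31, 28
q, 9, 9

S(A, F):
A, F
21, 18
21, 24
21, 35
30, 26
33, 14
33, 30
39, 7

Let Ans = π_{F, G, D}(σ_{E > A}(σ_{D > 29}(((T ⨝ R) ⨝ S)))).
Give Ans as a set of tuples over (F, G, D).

{(18, m, 40), (24, m, 40), (35, m, 40)}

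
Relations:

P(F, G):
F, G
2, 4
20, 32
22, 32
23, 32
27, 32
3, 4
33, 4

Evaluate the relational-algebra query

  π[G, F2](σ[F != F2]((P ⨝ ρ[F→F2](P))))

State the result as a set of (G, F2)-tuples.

ρ[F→F2]: schema becomes (F2, G); tuples unchanged.
P ⋈ ρ[F→F2](P) (natural join on G): {(2, 4, 2), (2, 4, 3), (2, 4, 33), (20, 32, 20), (20, 32, 22), (20, 32, 23), (20, 32, 27), (22, 32, 20), (22, 32, 22), (22, 32, 23), (22, 32, 27), (23, 32, 20), (23, 32, 22), (23, 32, 23), (23, 32, 27), (27, 32, 20), (27, 32, 22), (27, 32, 23), (27, 32, 27), (3, 4, 2), (3, 4, 3), (3, 4, 33), (33, 4, 2), (33, 4, 3), (33, 4, 33)}
Filtering on F != F2 leaves {(2, 4, 3), (2, 4, 33), (20, 32, 22), (20, 32, 23), (20, 32, 27), (22, 32, 20), (22, 32, 23), (22, 32, 27), (23, 32, 20), (23, 32, 22), (23, 32, 27), (27, 32, 20), (27, 32, 22), (27, 32, 23), (3, 4, 2), (3, 4, 33), (33, 4, 2), (33, 4, 3)}.
π_{G, F2} gives {(32, 20), (32, 22), (32, 23), (32, 27), (4, 2), (4, 3), (4, 33)} (11 duplicate(s) eliminated).

{(32, 20), (32, 22), (32, 23), (32, 27), (4, 2), (4, 3), (4, 33)}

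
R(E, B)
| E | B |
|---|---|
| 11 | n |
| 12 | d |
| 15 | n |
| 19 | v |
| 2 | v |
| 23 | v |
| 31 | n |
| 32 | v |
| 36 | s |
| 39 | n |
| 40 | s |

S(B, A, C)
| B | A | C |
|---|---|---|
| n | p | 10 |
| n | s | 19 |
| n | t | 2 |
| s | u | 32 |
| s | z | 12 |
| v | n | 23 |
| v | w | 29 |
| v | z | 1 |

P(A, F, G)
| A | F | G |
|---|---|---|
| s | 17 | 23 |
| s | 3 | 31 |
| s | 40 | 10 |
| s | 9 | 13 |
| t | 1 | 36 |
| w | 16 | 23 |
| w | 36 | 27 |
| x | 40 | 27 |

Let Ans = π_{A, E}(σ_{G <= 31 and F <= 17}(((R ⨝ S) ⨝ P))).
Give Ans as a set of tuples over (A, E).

Natural join on B: {(11, n, p, 10), (11, n, s, 19), (11, n, t, 2), (15, n, p, 10), (15, n, s, 19), (15, n, t, 2), (19, v, n, 23), (19, v, w, 29), (19, v, z, 1), (2, v, n, 23), (2, v, w, 29), (2, v, z, 1), (23, v, n, 23), (23, v, w, 29), (23, v, z, 1), (31, n, p, 10), (31, n, s, 19), (31, n, t, 2), (32, v, n, 23), (32, v, w, 29), (32, v, z, 1), (36, s, u, 32), (36, s, z, 12), (39, n, p, 10), (39, n, s, 19), (39, n, t, 2), (40, s, u, 32), (40, s, z, 12)}
Natural join on A: {(11, n, s, 19, 17, 23), (11, n, s, 19, 3, 31), (11, n, s, 19, 40, 10), (11, n, s, 19, 9, 13), (11, n, t, 2, 1, 36), (15, n, s, 19, 17, 23), (15, n, s, 19, 3, 31), (15, n, s, 19, 40, 10), (15, n, s, 19, 9, 13), (15, n, t, 2, 1, 36), (19, v, w, 29, 16, 23), (19, v, w, 29, 36, 27), (2, v, w, 29, 16, 23), (2, v, w, 29, 36, 27), (23, v, w, 29, 16, 23), (23, v, w, 29, 36, 27), (31, n, s, 19, 17, 23), (31, n, s, 19, 3, 31), (31, n, s, 19, 40, 10), (31, n, s, 19, 9, 13), (31, n, t, 2, 1, 36), (32, v, w, 29, 16, 23), (32, v, w, 29, 36, 27), (39, n, s, 19, 17, 23), (39, n, s, 19, 3, 31), (39, n, s, 19, 40, 10), (39, n, s, 19, 9, 13), (39, n, t, 2, 1, 36)}
σ[G <= 31 and F <= 17]: keep tuples satisfying G <= 31 and F <= 17 → {(11, n, s, 19, 17, 23), (11, n, s, 19, 3, 31), (11, n, s, 19, 9, 13), (15, n, s, 19, 17, 23), (15, n, s, 19, 3, 31), (15, n, s, 19, 9, 13), (19, v, w, 29, 16, 23), (2, v, w, 29, 16, 23), (23, v, w, 29, 16, 23), (31, n, s, 19, 17, 23), (31, n, s, 19, 3, 31), (31, n, s, 19, 9, 13), (32, v, w, 29, 16, 23), (39, n, s, 19, 17, 23), (39, n, s, 19, 3, 31), (39, n, s, 19, 9, 13)}
Projecting to A, E (8 duplicate(s) eliminated): {(s, 11), (s, 15), (s, 31), (s, 39), (w, 19), (w, 2), (w, 23), (w, 32)}

{(s, 11), (s, 15), (s, 31), (s, 39), (w, 19), (w, 2), (w, 23), (w, 32)}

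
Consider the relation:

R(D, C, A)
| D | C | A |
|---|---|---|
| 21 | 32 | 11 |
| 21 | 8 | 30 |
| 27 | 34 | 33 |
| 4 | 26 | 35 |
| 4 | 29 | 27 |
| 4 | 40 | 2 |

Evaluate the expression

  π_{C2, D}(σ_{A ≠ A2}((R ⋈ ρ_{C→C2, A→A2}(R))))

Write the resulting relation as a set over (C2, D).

{(26, 4), (29, 4), (32, 21), (40, 4), (8, 21)}

ρ[C→C2, A→A2]: schema becomes (D, C2, A2); tuples unchanged.
Joining R and ρ_{C→C2, A→A2}(R) on D yields {(21, 32, 11, 32, 11), (21, 32, 11, 8, 30), (21, 8, 30, 32, 11), (21, 8, 30, 8, 30), (27, 34, 33, 34, 33), (4, 26, 35, 26, 35), (4, 26, 35, 29, 27), (4, 26, 35, 40, 2), (4, 29, 27, 26, 35), (4, 29, 27, 29, 27), (4, 29, 27, 40, 2), (4, 40, 2, 26, 35), (4, 40, 2, 29, 27), (4, 40, 2, 40, 2)}.
Filtering on A ≠ A2 leaves {(21, 32, 11, 8, 30), (21, 8, 30, 32, 11), (4, 26, 35, 29, 27), (4, 26, 35, 40, 2), (4, 29, 27, 26, 35), (4, 29, 27, 40, 2), (4, 40, 2, 26, 35), (4, 40, 2, 29, 27)}.
Projecting to C2, D (3 duplicate(s) eliminated): {(26, 4), (29, 4), (32, 21), (40, 4), (8, 21)}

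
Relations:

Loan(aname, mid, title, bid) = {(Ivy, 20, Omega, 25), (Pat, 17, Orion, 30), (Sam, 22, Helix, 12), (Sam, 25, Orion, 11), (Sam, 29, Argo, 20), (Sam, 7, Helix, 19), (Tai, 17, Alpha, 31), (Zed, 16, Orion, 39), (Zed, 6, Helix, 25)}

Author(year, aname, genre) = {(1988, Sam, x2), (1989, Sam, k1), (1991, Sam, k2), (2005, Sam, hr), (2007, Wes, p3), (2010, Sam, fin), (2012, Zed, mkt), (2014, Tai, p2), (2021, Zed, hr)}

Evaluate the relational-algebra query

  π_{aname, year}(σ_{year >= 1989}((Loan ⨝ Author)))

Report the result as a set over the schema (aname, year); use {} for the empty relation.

Loan ⋈ Author (natural join on aname): {(Sam, 22, Helix, 12, 1988, x2), (Sam, 22, Helix, 12, 1989, k1), (Sam, 22, Helix, 12, 1991, k2), (Sam, 22, Helix, 12, 2005, hr), (Sam, 22, Helix, 12, 2010, fin), (Sam, 25, Orion, 11, 1988, x2), (Sam, 25, Orion, 11, 1989, k1), (Sam, 25, Orion, 11, 1991, k2), (Sam, 25, Orion, 11, 2005, hr), (Sam, 25, Orion, 11, 2010, fin), (Sam, 29, Argo, 20, 1988, x2), (Sam, 29, Argo, 20, 1989, k1), (Sam, 29, Argo, 20, 1991, k2), (Sam, 29, Argo, 20, 2005, hr), (Sam, 29, Argo, 20, 2010, fin), (Sam, 7, Helix, 19, 1988, x2), (Sam, 7, Helix, 19, 1989, k1), (Sam, 7, Helix, 19, 1991, k2), (Sam, 7, Helix, 19, 2005, hr), (Sam, 7, Helix, 19, 2010, fin), (Tai, 17, Alpha, 31, 2014, p2), (Zed, 16, Orion, 39, 2012, mkt), (Zed, 16, Orion, 39, 2021, hr), (Zed, 6, Helix, 25, 2012, mkt), (Zed, 6, Helix, 25, 2021, hr)}
Filtering on year >= 1989 leaves {(Sam, 22, Helix, 12, 1989, k1), (Sam, 22, Helix, 12, 1991, k2), (Sam, 22, Helix, 12, 2005, hr), (Sam, 22, Helix, 12, 2010, fin), (Sam, 25, Orion, 11, 1989, k1), (Sam, 25, Orion, 11, 1991, k2), (Sam, 25, Orion, 11, 2005, hr), (Sam, 25, Orion, 11, 2010, fin), (Sam, 29, Argo, 20, 1989, k1), (Sam, 29, Argo, 20, 1991, k2), (Sam, 29, Argo, 20, 2005, hr), (Sam, 29, Argo, 20, 2010, fin), (Sam, 7, Helix, 19, 1989, k1), (Sam, 7, Helix, 19, 1991, k2), (Sam, 7, Helix, 19, 2005, hr), (Sam, 7, Helix, 19, 2010, fin), (Tai, 17, Alpha, 31, 2014, p2), (Zed, 16, Orion, 39, 2012, mkt), (Zed, 16, Orion, 39, 2021, hr), (Zed, 6, Helix, 25, 2012, mkt), (Zed, 6, Helix, 25, 2021, hr)}.
Keep only column(s) aname, year (14 duplicate(s) eliminated): {(Sam, 1989), (Sam, 1991), (Sam, 2005), (Sam, 2010), (Tai, 2014), (Zed, 2012), (Zed, 2021)}

{(Sam, 1989), (Sam, 1991), (Sam, 2005), (Sam, 2010), (Tai, 2014), (Zed, 2012), (Zed, 2021)}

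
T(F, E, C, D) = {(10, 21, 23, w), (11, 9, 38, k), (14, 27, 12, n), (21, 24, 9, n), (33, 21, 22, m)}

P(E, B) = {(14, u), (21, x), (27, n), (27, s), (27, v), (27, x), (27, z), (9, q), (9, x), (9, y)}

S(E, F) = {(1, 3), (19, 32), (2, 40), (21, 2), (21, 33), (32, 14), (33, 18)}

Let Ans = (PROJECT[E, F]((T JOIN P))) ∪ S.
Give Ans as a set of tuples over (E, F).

{(1, 3), (19, 32), (2, 40), (21, 10), (21, 2), (21, 33), (27, 14), (32, 14), (33, 18), (9, 11)}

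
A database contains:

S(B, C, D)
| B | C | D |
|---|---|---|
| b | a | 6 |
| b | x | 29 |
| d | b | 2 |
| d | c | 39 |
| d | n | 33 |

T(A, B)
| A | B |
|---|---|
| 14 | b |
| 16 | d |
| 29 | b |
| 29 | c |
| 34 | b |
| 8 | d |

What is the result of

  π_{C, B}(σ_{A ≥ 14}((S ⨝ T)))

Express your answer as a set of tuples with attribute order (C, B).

{(a, b), (b, d), (c, d), (n, d), (x, b)}

Joining S and T on B yields {(b, a, 6, 14), (b, a, 6, 29), (b, a, 6, 34), (b, x, 29, 14), (b, x, 29, 29), (b, x, 29, 34), (d, b, 2, 16), (d, b, 2, 8), (d, c, 39, 16), (d, c, 39, 8), (d, n, 33, 16), (d, n, 33, 8)}.
Filtering on A ≥ 14 leaves {(b, a, 6, 14), (b, a, 6, 29), (b, a, 6, 34), (b, x, 29, 14), (b, x, 29, 29), (b, x, 29, 34), (d, b, 2, 16), (d, c, 39, 16), (d, n, 33, 16)}.
π[C, B]: project onto (C, B) (4 duplicate(s) eliminated) → {(a, b), (b, d), (c, d), (n, d), (x, b)}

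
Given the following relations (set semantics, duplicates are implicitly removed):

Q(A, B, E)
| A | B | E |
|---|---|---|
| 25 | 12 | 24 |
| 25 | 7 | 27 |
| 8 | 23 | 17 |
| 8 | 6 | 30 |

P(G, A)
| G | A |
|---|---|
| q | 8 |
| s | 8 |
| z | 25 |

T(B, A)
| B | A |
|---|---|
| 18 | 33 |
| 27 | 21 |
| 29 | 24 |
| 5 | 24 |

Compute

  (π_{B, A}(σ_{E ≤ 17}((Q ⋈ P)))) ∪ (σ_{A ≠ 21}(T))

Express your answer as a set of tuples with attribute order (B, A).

{(18, 33), (23, 8), (29, 24), (5, 24)}

Joining Q and P on A yields {(25, 12, 24, z), (25, 7, 27, z), (8, 23, 17, q), (8, 23, 17, s), (8, 6, 30, q), (8, 6, 30, s)}.
Filtering on E ≤ 17 leaves {(8, 23, 17, q), (8, 23, 17, s)}.
π_{B, A} gives {(23, 8)} (1 duplicate(s) eliminated).
Filtering on A ≠ 21 leaves {(18, 33), (29, 24), (5, 24)}.
Taking the union: {(18, 33), (23, 8), (29, 24), (5, 24)}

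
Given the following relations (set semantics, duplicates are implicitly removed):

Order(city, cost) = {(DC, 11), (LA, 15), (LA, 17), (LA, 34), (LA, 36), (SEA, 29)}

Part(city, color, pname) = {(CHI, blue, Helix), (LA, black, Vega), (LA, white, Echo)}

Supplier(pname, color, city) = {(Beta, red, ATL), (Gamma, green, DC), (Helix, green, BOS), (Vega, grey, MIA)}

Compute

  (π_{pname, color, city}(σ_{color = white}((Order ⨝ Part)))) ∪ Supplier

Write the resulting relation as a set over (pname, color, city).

{(Beta, red, ATL), (Echo, white, LA), (Gamma, green, DC), (Helix, green, BOS), (Vega, grey, MIA)}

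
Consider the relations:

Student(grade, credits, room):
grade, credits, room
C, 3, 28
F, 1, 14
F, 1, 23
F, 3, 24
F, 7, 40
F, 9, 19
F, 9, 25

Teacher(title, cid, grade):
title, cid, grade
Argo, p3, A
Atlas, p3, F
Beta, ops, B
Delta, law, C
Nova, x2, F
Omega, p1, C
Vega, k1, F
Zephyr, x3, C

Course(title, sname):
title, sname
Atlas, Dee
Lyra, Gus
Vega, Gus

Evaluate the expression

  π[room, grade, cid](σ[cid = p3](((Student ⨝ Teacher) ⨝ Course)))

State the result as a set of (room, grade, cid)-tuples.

{(14, F, p3), (19, F, p3), (23, F, p3), (24, F, p3), (25, F, p3), (40, F, p3)}

Student ⋈ Teacher (natural join on grade): {(C, 3, 28, Delta, law), (C, 3, 28, Omega, p1), (C, 3, 28, Zephyr, x3), (F, 1, 14, Atlas, p3), (F, 1, 14, Nova, x2), (F, 1, 14, Vega, k1), (F, 1, 23, Atlas, p3), (F, 1, 23, Nova, x2), (F, 1, 23, Vega, k1), (F, 3, 24, Atlas, p3), (F, 3, 24, Nova, x2), (F, 3, 24, Vega, k1), (F, 7, 40, Atlas, p3), (F, 7, 40, Nova, x2), (F, 7, 40, Vega, k1), (F, 9, 19, Atlas, p3), (F, 9, 19, Nova, x2), (F, 9, 19, Vega, k1), (F, 9, 25, Atlas, p3), (F, 9, 25, Nova, x2), (F, 9, 25, Vega, k1)}
(Student ⨝ Teacher) ⋈ Course (natural join on title): {(F, 1, 14, Atlas, p3, Dee), (F, 1, 14, Vega, k1, Gus), (F, 1, 23, Atlas, p3, Dee), (F, 1, 23, Vega, k1, Gus), (F, 3, 24, Atlas, p3, Dee), (F, 3, 24, Vega, k1, Gus), (F, 7, 40, Atlas, p3, Dee), (F, 7, 40, Vega, k1, Gus), (F, 9, 19, Atlas, p3, Dee), (F, 9, 19, Vega, k1, Gus), (F, 9, 25, Atlas, p3, Dee), (F, 9, 25, Vega, k1, Gus)}
σ[cid = p3]: keep tuples satisfying cid = p3 → {(F, 1, 14, Atlas, p3, Dee), (F, 1, 23, Atlas, p3, Dee), (F, 3, 24, Atlas, p3, Dee), (F, 7, 40, Atlas, p3, Dee), (F, 9, 19, Atlas, p3, Dee), (F, 9, 25, Atlas, p3, Dee)}
π_{room, grade, cid} gives {(14, F, p3), (19, F, p3), (23, F, p3), (24, F, p3), (25, F, p3), (40, F, p3)}.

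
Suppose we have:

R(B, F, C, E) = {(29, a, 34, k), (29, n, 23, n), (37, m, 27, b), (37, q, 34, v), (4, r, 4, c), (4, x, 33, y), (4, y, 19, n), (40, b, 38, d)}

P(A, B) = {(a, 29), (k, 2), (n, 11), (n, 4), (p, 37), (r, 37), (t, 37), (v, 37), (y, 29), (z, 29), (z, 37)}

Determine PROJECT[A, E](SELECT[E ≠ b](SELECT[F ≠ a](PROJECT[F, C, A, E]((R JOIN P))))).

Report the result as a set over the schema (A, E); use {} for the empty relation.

Natural join on B: {(29, a, 34, k, a), (29, a, 34, k, y), (29, a, 34, k, z), (29, n, 23, n, a), (29, n, 23, n, y), (29, n, 23, n, z), (37, m, 27, b, p), (37, m, 27, b, r), (37, m, 27, b, t), (37, m, 27, b, v), (37, m, 27, b, z), (37, q, 34, v, p), (37, q, 34, v, r), (37, q, 34, v, t), (37, q, 34, v, v), (37, q, 34, v, z), (4, r, 4, c, n), (4, x, 33, y, n), (4, y, 19, n, n)}
Projecting to F, C, A, E: {(a, 34, a, k), (a, 34, y, k), (a, 34, z, k), (m, 27, p, b), (m, 27, r, b), (m, 27, t, b), (m, 27, v, b), (m, 27, z, b), (n, 23, a, n), (n, 23, y, n), (n, 23, z, n), (q, 34, p, v), (q, 34, r, v), (q, 34, t, v), (q, 34, v, v), (q, 34, z, v), (r, 4, n, c), (x, 33, n, y), (y, 19, n, n)}
σ[F ≠ a]: keep tuples satisfying F ≠ a → {(m, 27, p, b), (m, 27, r, b), (m, 27, t, b), (m, 27, v, b), (m, 27, z, b), (n, 23, a, n), (n, 23, y, n), (n, 23, z, n), (q, 34, p, v), (q, 34, r, v), (q, 34, t, v), (q, 34, v, v), (q, 34, z, v), (r, 4, n, c), (x, 33, n, y), (y, 19, n, n)}
σ[E ≠ b]: keep tuples satisfying E ≠ b → {(n, 23, a, n), (n, 23, y, n), (n, 23, z, n), (q, 34, p, v), (q, 34, r, v), (q, 34, t, v), (q, 34, v, v), (q, 34, z, v), (r, 4, n, c), (x, 33, n, y), (y, 19, n, n)}
Projecting to A, E: {(a, n), (n, c), (n, n), (n, y), (p, v), (r, v), (t, v), (v, v), (y, n), (z, n), (z, v)}

{(a, n), (n, c), (n, n), (n, y), (p, v), (r, v), (t, v), (v, v), (y, n), (z, n), (z, v)}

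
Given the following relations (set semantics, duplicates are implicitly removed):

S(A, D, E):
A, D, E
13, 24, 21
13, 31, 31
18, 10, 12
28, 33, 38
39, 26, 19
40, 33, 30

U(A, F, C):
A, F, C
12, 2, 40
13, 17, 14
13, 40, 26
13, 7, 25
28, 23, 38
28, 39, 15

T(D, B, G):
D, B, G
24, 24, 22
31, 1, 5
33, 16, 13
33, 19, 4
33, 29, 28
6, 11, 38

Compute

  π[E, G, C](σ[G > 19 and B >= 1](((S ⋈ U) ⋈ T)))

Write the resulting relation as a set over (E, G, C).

{(21, 22, 14), (21, 22, 25), (21, 22, 26), (38, 28, 15), (38, 28, 38)}

Joining S and U on A yields {(13, 24, 21, 17, 14), (13, 24, 21, 40, 26), (13, 24, 21, 7, 25), (13, 31, 31, 17, 14), (13, 31, 31, 40, 26), (13, 31, 31, 7, 25), (28, 33, 38, 23, 38), (28, 33, 38, 39, 15)}.
Joining (S ⋈ U) and T on D yields {(13, 24, 21, 17, 14, 24, 22), (13, 24, 21, 40, 26, 24, 22), (13, 24, 21, 7, 25, 24, 22), (13, 31, 31, 17, 14, 1, 5), (13, 31, 31, 40, 26, 1, 5), (13, 31, 31, 7, 25, 1, 5), (28, 33, 38, 23, 38, 16, 13), (28, 33, 38, 23, 38, 19, 4), (28, 33, 38, 23, 38, 29, 28), (28, 33, 38, 39, 15, 16, 13), (28, 33, 38, 39, 15, 19, 4), (28, 33, 38, 39, 15, 29, 28)}.
σ[G > 19 and B >= 1]: keep tuples satisfying G > 19 and B >= 1 → {(13, 24, 21, 17, 14, 24, 22), (13, 24, 21, 40, 26, 24, 22), (13, 24, 21, 7, 25, 24, 22), (28, 33, 38, 23, 38, 29, 28), (28, 33, 38, 39, 15, 29, 28)}
Projecting to E, G, C: {(21, 22, 14), (21, 22, 25), (21, 22, 26), (38, 28, 15), (38, 28, 38)}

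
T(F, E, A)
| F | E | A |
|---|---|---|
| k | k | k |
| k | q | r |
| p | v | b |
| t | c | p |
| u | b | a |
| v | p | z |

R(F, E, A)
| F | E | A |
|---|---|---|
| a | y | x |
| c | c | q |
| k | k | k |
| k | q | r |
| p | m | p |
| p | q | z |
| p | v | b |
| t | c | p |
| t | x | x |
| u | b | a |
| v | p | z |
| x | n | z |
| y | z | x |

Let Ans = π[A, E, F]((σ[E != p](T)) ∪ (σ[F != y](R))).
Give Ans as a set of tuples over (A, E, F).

Selection E != p: {(k, k, k), (k, q, r), (p, v, b), (t, c, p), (u, b, a)}
Selection F != y: {(a, y, x), (c, c, q), (k, k, k), (k, q, r), (p, m, p), (p, q, z), (p, v, b), (t, c, p), (t, x, x), (u, b, a), (v, p, z), (x, n, z)}
Union: {(k, k, k), (k, q, r), (p, v, b), (t, c, p), (u, b, a)} with {(a, y, x), (c, c, q), (k, k, k), (k, q, r), (p, m, p), (p, q, z), (p, v, b), (t, c, p), (t, x, x), (u, b, a), (v, p, z), (x, n, z)} → {(a, y, x), (c, c, q), (k, k, k), (k, q, r), (p, m, p), (p, q, z), (p, v, b), (t, c, p), (t, x, x), (u, b, a), (v, p, z), (x, n, z)}
π[A, E, F]: project onto (A, E, F) → {(a, b, u), (b, v, p), (k, k, k), (p, c, t), (p, m, p), (q, c, c), (r, q, k), (x, x, t), (x, y, a), (z, n, x), (z, p, v), (z, q, p)}

{(a, b, u), (b, v, p), (k, k, k), (p, c, t), (p, m, p), (q, c, c), (r, q, k), (x, x, t), (x, y, a), (z, n, x), (z, p, v), (z, q, p)}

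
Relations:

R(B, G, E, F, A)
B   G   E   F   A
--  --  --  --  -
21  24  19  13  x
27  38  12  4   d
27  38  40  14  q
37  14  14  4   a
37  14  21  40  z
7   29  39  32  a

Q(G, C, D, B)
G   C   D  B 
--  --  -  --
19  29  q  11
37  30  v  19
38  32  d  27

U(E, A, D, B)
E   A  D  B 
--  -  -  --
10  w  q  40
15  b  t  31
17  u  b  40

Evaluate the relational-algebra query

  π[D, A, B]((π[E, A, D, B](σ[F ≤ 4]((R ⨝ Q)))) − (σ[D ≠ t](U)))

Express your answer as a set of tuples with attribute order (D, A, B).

{(d, d, 27)}

R ⋈ Q (natural join on B, G): {(27, 38, 12, 4, d, 32, d), (27, 38, 40, 14, q, 32, d)}
Filtering on F ≤ 4 leaves {(27, 38, 12, 4, d, 32, d)}.
π_{E, A, D, B} gives {(12, d, d, 27)}.
Filtering on D ≠ t leaves {(10, w, q, 40), (17, u, b, 40)}.
Taking the difference: {(12, d, d, 27)}
π_{D, A, B} gives {(d, d, 27)}.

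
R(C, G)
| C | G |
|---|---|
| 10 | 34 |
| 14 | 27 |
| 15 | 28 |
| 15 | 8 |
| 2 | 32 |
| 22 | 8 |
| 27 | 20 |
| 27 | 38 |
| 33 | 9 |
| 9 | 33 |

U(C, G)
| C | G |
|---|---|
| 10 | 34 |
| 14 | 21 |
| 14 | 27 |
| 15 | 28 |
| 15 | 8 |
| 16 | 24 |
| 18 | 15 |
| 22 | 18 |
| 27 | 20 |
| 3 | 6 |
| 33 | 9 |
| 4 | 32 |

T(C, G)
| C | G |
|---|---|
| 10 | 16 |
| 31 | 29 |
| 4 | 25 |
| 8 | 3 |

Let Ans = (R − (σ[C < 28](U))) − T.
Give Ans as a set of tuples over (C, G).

{(2, 32), (22, 8), (27, 38), (33, 9), (9, 33)}

Apply σ_{C < 28}; surviving tuples: {(10, 34), (14, 21), (14, 27), (15, 28), (15, 8), (16, 24), (18, 15), (22, 18), (27, 20), (3, 6), (4, 32)}
Taking the difference: {(2, 32), (22, 8), (27, 38), (33, 9), (9, 33)}
Taking the difference: {(2, 32), (22, 8), (27, 38), (33, 9), (9, 33)}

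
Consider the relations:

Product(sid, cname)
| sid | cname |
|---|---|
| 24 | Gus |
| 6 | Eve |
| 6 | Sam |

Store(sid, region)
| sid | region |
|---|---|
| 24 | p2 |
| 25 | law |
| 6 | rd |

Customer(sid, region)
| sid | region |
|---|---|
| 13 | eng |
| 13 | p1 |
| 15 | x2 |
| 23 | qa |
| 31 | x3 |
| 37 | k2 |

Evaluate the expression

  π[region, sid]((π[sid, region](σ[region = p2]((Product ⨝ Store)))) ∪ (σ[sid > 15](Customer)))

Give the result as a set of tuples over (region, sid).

{(k2, 37), (p2, 24), (qa, 23), (x3, 31)}

Joining Product and Store on sid yields {(24, Gus, p2), (6, Eve, rd), (6, Sam, rd)}.
Filtering on region = p2 leaves {(24, Gus, p2)}.
Projecting to sid, region: {(24, p2)}
Filtering on sid > 15 leaves {(23, qa), (31, x3), (37, k2)}.
Set union of the two operands is {(23, qa), (24, p2), (31, x3), (37, k2)}.
Projecting to region, sid: {(k2, 37), (p2, 24), (qa, 23), (x3, 31)}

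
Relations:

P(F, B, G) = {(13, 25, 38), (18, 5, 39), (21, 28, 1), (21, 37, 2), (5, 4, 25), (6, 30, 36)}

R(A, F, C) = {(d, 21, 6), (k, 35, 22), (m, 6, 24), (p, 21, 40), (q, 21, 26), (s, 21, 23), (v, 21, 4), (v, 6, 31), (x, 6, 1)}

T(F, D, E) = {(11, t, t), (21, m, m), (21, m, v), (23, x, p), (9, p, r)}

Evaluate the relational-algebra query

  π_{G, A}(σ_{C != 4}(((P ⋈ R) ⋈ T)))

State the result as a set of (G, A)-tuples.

{(1, d), (1, p), (1, q), (1, s), (2, d), (2, p), (2, q), (2, s)}

Natural join on F: {(21, 28, 1, d, 6), (21, 28, 1, p, 40), (21, 28, 1, q, 26), (21, 28, 1, s, 23), (21, 28, 1, v, 4), (21, 37, 2, d, 6), (21, 37, 2, p, 40), (21, 37, 2, q, 26), (21, 37, 2, s, 23), (21, 37, 2, v, 4), (6, 30, 36, m, 24), (6, 30, 36, v, 31), (6, 30, 36, x, 1)}
Natural join on F: {(21, 28, 1, d, 6, m, m), (21, 28, 1, d, 6, m, v), (21, 28, 1, p, 40, m, m), (21, 28, 1, p, 40, m, v), (21, 28, 1, q, 26, m, m), (21, 28, 1, q, 26, m, v), (21, 28, 1, s, 23, m, m), (21, 28, 1, s, 23, m, v), (21, 28, 1, v, 4, m, m), (21, 28, 1, v, 4, m, v), (21, 37, 2, d, 6, m, m), (21, 37, 2, d, 6, m, v), (21, 37, 2, p, 40, m, m), (21, 37, 2, p, 40, m, v), (21, 37, 2, q, 26, m, m), (21, 37, 2, q, 26, m, v), (21, 37, 2, s, 23, m, m), (21, 37, 2, s, 23, m, v), (21, 37, 2, v, 4, m, m), (21, 37, 2, v, 4, m, v)}
Selection C != 4: {(21, 28, 1, d, 6, m, m), (21, 28, 1, d, 6, m, v), (21, 28, 1, p, 40, m, m), (21, 28, 1, p, 40, m, v), (21, 28, 1, q, 26, m, m), (21, 28, 1, q, 26, m, v), (21, 28, 1, s, 23, m, m), (21, 28, 1, s, 23, m, v), (21, 37, 2, d, 6, m, m), (21, 37, 2, d, 6, m, v), (21, 37, 2, p, 40, m, m), (21, 37, 2, p, 40, m, v), (21, 37, 2, q, 26, m, m), (21, 37, 2, q, 26, m, v), (21, 37, 2, s, 23, m, m), (21, 37, 2, s, 23, m, v)}
π[G, A]: project onto (G, A) (8 duplicate(s) eliminated) → {(1, d), (1, p), (1, q), (1, s), (2, d), (2, p), (2, q), (2, s)}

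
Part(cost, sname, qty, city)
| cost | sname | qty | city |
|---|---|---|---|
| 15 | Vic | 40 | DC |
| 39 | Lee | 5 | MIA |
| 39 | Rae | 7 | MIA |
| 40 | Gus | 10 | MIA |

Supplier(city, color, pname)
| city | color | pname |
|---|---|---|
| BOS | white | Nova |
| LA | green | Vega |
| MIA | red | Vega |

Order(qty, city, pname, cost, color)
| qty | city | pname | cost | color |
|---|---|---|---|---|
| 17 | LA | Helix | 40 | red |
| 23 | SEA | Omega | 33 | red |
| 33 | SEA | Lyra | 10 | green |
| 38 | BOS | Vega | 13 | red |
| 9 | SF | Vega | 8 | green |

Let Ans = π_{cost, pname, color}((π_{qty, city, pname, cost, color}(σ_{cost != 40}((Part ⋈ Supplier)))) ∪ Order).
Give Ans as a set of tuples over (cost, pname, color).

{(10, Lyra, green), (13, Vega, red), (33, Omega, red), (39, Vega, red), (40, Helix, red), (8, Vega, green)}

Joining Part and Supplier on city yields {(39, Lee, 5, MIA, red, Vega), (39, Rae, 7, MIA, red, Vega), (40, Gus, 10, MIA, red, Vega)}.
Apply σ_{cost != 40}; surviving tuples: {(39, Lee, 5, MIA, red, Vega), (39, Rae, 7, MIA, red, Vega)}
Keep only column(s) qty, city, pname, cost, color: {(5, MIA, Vega, 39, red), (7, MIA, Vega, 39, red)}
Union: {(5, MIA, Vega, 39, red), (7, MIA, Vega, 39, red)} with {(17, LA, Helix, 40, red), (23, SEA, Omega, 33, red), (33, SEA, Lyra, 10, green), (38, BOS, Vega, 13, red), (9, SF, Vega, 8, green)} → {(17, LA, Helix, 40, red), (23, SEA, Omega, 33, red), (33, SEA, Lyra, 10, green), (38, BOS, Vega, 13, red), (5, MIA, Vega, 39, red), (7, MIA, Vega, 39, red), (9, SF, Vega, 8, green)}
Keep only column(s) cost, pname, color (1 duplicate(s) eliminated): {(10, Lyra, green), (13, Vega, red), (33, Omega, red), (39, Vega, red), (40, Helix, red), (8, Vega, green)}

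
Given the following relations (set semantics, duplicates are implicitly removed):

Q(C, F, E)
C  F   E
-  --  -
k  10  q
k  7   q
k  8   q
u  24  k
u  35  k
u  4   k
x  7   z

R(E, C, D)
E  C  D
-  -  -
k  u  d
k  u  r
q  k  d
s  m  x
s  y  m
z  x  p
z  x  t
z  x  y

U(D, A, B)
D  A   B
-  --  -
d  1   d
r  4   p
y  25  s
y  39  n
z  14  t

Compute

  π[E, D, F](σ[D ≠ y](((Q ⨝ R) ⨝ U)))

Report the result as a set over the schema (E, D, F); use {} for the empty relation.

Q ⋈ R (natural join on C, E): {(k, 10, q, d), (k, 7, q, d), (k, 8, q, d), (u, 24, k, d), (u, 24, k, r), (u, 35, k, d), (u, 35, k, r), (u, 4, k, d), (u, 4, k, r), (x, 7, z, p), (x, 7, z, t), (x, 7, z, y)}
(Q ⨝ R) ⋈ U (natural join on D): {(k, 10, q, d, 1, d), (k, 7, q, d, 1, d), (k, 8, q, d, 1, d), (u, 24, k, d, 1, d), (u, 24, k, r, 4, p), (u, 35, k, d, 1, d), (u, 35, k, r, 4, p), (u, 4, k, d, 1, d), (u, 4, k, r, 4, p), (x, 7, z, y, 25, s), (x, 7, z, y, 39, n)}
σ[D ≠ y]: keep tuples satisfying D ≠ y → {(k, 10, q, d, 1, d), (k, 7, q, d, 1, d), (k, 8, q, d, 1, d), (u, 24, k, d, 1, d), (u, 24, k, r, 4, p), (u, 35, k, d, 1, d), (u, 35, k, r, 4, p), (u, 4, k, d, 1, d), (u, 4, k, r, 4, p)}
π_{E, D, F} gives {(k, d, 24), (k, d, 35), (k, d, 4), (k, r, 24), (k, r, 35), (k, r, 4), (q, d, 10), (q, d, 7), (q, d, 8)}.

{(k, d, 24), (k, d, 35), (k, d, 4), (k, r, 24), (k, r, 35), (k, r, 4), (q, d, 10), (q, d, 7), (q, d, 8)}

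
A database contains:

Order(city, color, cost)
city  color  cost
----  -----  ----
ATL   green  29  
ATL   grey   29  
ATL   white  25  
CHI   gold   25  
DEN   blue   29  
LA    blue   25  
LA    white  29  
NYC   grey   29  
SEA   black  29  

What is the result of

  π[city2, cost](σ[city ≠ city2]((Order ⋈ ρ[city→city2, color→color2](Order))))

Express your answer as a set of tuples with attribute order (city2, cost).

{(ATL, 25), (ATL, 29), (CHI, 25), (DEN, 29), (LA, 25), (LA, 29), (NYC, 29), (SEA, 29)}

ρ[city→city2, color→color2]: schema becomes (city2, color2, cost); tuples unchanged.
Natural join on cost: {(ATL, green, 29, ATL, green), (ATL, green, 29, ATL, grey), (ATL, green, 29, DEN, blue), (ATL, green, 29, LA, white), (ATL, green, 29, NYC, grey), (ATL, green, 29, SEA, black), (ATL, grey, 29, ATL, green), (ATL, grey, 29, ATL, grey), (ATL, grey, 29, DEN, blue), (ATL, grey, 29, LA, white), (ATL, grey, 29, NYC, grey), (ATL, grey, 29, SEA, black), (ATL, white, 25, ATL, white), (ATL, white, 25, CHI, gold), (ATL, white, 25, LA, blue), (CHI, gold, 25, ATL, white), (CHI, gold, 25, CHI, gold), (CHI, gold, 25, LA, blue), (DEN, blue, 29, ATL, green), (DEN, blue, 29, ATL, grey), (DEN, blue, 29, DEN, blue), (DEN, blue, 29, LA, white), (DEN, blue, 29, NYC, grey), (DEN, blue, 29, SEA, black), (LA, blue, 25, ATL, white), (LA, blue, 25, CHI, gold), (LA, blue, 25, LA, blue), (LA, white, 29, ATL, green), (LA, white, 29, ATL, grey), (LA, white, 29, DEN, blue), (LA, white, 29, LA, white), (LA, white, 29, NYC, grey), (LA, white, 29, SEA, black), (NYC, grey, 29, ATL, green), (NYC, grey, 29, ATL, grey), (NYC, grey, 29, DEN, blue), (NYC, grey, 29, LA, white), (NYC, grey, 29, NYC, grey), (NYC, grey, 29, SEA, black), (SEA, black, 29, ATL, green), (SEA, black, 29, ATL, grey), (SEA, black, 29, DEN, blue), (SEA, black, 29, LA, white), (SEA, black, 29, NYC, grey), (SEA, black, 29, SEA, black)}
Filtering on city ≠ city2 leaves {(ATL, green, 29, DEN, blue), (ATL, green, 29, LA, white), (ATL, green, 29, NYC, grey), (ATL, green, 29, SEA, black), (ATL, grey, 29, DEN, blue), (ATL, grey, 29, LA, white), (ATL, grey, 29, NYC, grey), (ATL, grey, 29, SEA, black), (ATL, white, 25, CHI, gold), (ATL, white, 25, LA, blue), (CHI, gold, 25, ATL, white), (CHI, gold, 25, LA, blue), (DEN, blue, 29, ATL, green), (DEN, blue, 29, ATL, grey), (DEN, blue, 29, LA, white), (DEN, blue, 29, NYC, grey), (DEN, blue, 29, SEA, black), (LA, blue, 25, ATL, white), (LA, blue, 25, CHI, gold), (LA, white, 29, ATL, green), (LA, white, 29, ATL, grey), (LA, white, 29, DEN, blue), (LA, white, 29, NYC, grey), (LA, white, 29, SEA, black), (NYC, grey, 29, ATL, green), (NYC, grey, 29, ATL, grey), (NYC, grey, 29, DEN, blue), (NYC, grey, 29, LA, white), (NYC, grey, 29, SEA, black), (SEA, black, 29, ATL, green), (SEA, black, 29, ATL, grey), (SEA, black, 29, DEN, blue), (SEA, black, 29, LA, white), (SEA, black, 29, NYC, grey)}.
Keep only column(s) city2, cost (26 duplicate(s) eliminated): {(ATL, 25), (ATL, 29), (CHI, 25), (DEN, 29), (LA, 25), (LA, 29), (NYC, 29), (SEA, 29)}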